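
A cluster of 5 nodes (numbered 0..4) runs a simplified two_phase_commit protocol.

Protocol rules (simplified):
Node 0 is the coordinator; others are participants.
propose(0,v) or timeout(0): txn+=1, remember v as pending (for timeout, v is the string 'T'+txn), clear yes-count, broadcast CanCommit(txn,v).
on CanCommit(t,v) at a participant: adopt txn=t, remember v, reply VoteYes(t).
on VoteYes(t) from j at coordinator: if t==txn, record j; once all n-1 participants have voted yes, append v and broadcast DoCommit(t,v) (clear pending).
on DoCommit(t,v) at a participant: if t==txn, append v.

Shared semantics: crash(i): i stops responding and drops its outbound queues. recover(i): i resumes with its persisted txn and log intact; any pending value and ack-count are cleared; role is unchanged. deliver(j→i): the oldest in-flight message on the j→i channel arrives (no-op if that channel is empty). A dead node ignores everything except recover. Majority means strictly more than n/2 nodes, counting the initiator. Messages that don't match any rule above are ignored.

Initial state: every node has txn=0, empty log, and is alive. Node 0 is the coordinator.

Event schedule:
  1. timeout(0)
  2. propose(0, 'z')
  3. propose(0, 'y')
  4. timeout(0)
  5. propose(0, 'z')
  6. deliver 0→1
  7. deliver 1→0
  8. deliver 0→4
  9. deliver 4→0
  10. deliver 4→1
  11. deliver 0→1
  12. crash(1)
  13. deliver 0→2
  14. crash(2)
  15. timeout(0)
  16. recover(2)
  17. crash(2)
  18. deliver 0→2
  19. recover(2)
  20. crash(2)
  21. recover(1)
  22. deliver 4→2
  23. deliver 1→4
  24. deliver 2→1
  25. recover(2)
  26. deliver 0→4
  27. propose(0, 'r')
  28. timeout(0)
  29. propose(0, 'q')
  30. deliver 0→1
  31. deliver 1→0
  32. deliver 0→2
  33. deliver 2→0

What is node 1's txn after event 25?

step 1 timeout(0): 0={coor,t=1,log=-}
step 2 propose(0,'z'): 0={coor,t=2,log=-}
step 3 propose(0,'y'): 0={coor,t=3,log=-}
step 4 timeout(0): 0={coor,t=4,log=-}
step 5 propose(0,'z'): 0={coor,t=5,log=-}
step 6 deliver 0→1: 1={part,t=1,log=-}
step 7 deliver 1→0: —
step 8 deliver 0→4: 4={part,t=1,log=-}
step 9 deliver 4→0: —
step 10 deliver 4→1: —
step 11 deliver 0→1: 1={part,t=2,log=-}
step 12 crash(1): 1={✗part,t=2,log=-}
step 13 deliver 0→2: 2={part,t=1,log=-}
step 14 crash(2): 2={✗part,t=1,log=-}
step 15 timeout(0): 0={coor,t=6,log=-}
step 16 recover(2): 2={part,t=1,log=-}
step 17 crash(2): 2={✗part,t=1,log=-}
step 18 deliver 0→2: —
step 19 recover(2): 2={part,t=1,log=-}
step 20 crash(2): 2={✗part,t=1,log=-}
step 21 recover(1): 1={part,t=2,log=-}
step 22 deliver 4→2: —
step 23 deliver 1→4: —
step 24 deliver 2→1: —
step 25 recover(2): 2={part,t=1,log=-}

2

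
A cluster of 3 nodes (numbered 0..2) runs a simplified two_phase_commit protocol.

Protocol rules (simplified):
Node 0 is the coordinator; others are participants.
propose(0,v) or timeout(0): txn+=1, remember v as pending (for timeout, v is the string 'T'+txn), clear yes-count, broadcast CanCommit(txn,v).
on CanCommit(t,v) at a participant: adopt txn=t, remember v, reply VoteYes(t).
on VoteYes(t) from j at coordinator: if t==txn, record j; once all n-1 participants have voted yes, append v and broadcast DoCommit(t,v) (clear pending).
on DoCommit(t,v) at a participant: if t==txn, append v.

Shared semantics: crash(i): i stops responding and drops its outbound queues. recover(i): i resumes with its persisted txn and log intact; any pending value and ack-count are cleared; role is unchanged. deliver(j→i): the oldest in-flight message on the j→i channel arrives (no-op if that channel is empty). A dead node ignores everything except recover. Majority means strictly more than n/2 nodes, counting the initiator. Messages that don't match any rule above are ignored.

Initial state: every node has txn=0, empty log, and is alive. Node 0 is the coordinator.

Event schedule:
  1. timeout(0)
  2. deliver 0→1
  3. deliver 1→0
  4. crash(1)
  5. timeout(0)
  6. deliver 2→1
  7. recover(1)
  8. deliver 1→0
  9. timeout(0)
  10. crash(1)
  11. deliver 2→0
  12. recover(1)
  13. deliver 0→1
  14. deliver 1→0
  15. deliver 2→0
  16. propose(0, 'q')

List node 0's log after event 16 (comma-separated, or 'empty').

empty

after 1 — timeout(0): n0:coor/t1/[-]
after 2 — deliver 0→1: n1:part/t1/[-]
after 3 — deliver 1→0: ·
after 4 — crash(1): n1:✗part/t1/[-]
after 5 — timeout(0): n0:coor/t2/[-]
after 6 — deliver 2→1: ·
after 7 — recover(1): n1:part/t1/[-]
after 8 — deliver 1→0: ·
after 9 — timeout(0): n0:coor/t3/[-]
after 10 — crash(1): n1:✗part/t1/[-]
after 11 — deliver 2→0: ·
after 12 — recover(1): n1:part/t1/[-]
after 13 — deliver 0→1: n1:part/t2/[-]
after 14 — deliver 1→0: ·
after 15 — deliver 2→0: ·
after 16 — propose(0,'q'): n0:coor/t4/[-]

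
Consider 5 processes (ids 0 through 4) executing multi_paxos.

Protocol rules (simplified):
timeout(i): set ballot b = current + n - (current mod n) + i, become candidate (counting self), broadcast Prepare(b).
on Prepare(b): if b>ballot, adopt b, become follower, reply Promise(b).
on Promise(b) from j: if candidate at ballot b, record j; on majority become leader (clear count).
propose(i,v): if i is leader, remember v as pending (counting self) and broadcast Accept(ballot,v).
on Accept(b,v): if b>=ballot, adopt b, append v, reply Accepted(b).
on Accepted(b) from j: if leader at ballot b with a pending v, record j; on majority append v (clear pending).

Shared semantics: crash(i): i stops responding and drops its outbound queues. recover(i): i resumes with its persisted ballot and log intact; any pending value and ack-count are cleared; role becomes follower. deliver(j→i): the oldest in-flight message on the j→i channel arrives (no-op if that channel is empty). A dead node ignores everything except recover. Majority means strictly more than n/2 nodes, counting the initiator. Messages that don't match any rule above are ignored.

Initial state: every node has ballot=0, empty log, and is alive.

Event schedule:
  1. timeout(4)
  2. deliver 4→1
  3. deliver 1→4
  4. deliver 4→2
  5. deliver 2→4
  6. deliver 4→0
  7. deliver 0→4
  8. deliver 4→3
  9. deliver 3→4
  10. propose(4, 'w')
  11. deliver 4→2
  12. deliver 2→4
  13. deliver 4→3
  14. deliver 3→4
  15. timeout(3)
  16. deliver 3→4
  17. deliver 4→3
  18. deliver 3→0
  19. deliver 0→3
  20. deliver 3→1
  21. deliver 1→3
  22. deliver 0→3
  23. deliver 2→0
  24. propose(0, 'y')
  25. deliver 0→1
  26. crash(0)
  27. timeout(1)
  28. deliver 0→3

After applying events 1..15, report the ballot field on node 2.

1. timeout(4):  <4:cand b9 ->
2. deliver 4→1:  <1:foll b9 ->
3. deliver 1→4:  nop
4. deliver 4→2:  <2:foll b9 ->
5. deliver 2→4:  <4:lead b9 ->
6. deliver 4→0:  <0:foll b9 ->
7. deliver 0→4:  nop
8. deliver 4→3:  <3:foll b9 ->
9. deliver 3→4:  nop
10. propose(4,'w'):  nop
11. deliver 4→2:  <2:foll b9 w>
12. deliver 2→4:  nop
13. deliver 4→3:  <3:foll b9 w>
14. deliver 3→4:  <4:lead b9 w>
15. timeout(3):  <3:cand b13 w>

9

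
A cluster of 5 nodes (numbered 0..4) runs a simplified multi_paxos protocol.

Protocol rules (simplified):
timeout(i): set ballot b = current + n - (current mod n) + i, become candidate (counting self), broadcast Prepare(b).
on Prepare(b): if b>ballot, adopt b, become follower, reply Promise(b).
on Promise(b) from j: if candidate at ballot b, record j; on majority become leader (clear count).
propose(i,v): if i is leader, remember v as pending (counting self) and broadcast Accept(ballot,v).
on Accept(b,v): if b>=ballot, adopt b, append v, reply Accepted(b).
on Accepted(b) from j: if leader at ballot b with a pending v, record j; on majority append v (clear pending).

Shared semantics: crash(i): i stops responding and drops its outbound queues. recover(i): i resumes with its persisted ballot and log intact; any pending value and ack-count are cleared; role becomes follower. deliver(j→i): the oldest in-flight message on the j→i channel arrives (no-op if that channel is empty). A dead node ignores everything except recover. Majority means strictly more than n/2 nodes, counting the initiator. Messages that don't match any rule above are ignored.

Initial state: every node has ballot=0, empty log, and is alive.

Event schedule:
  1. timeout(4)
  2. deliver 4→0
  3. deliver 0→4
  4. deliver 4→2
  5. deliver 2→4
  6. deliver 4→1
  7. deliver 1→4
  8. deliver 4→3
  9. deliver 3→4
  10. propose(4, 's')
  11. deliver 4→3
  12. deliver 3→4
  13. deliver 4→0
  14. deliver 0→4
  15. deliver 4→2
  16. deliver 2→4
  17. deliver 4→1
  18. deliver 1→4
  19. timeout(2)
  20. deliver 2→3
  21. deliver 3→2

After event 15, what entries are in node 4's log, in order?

s

[1] timeout(4) → N4(cand b9 [-])
[2] deliver 4→0 → N0(foll b9 [-])
[3] deliver 0→4 → ∅
[4] deliver 4→2 → N2(foll b9 [-])
[5] deliver 2→4 → N4(lead b9 [-])
[6] deliver 4→1 → N1(foll b9 [-])
[7] deliver 1→4 → ∅
[8] deliver 4→3 → N3(foll b9 [-])
[9] deliver 3→4 → ∅
[10] propose(4,'s') → ∅
[11] deliver 4→3 → N3(foll b9 [s])
[12] deliver 3→4 → ∅
[13] deliver 4→0 → N0(foll b9 [s])
[14] deliver 0→4 → N4(lead b9 [s])
[15] deliver 4→2 → N2(foll b9 [s])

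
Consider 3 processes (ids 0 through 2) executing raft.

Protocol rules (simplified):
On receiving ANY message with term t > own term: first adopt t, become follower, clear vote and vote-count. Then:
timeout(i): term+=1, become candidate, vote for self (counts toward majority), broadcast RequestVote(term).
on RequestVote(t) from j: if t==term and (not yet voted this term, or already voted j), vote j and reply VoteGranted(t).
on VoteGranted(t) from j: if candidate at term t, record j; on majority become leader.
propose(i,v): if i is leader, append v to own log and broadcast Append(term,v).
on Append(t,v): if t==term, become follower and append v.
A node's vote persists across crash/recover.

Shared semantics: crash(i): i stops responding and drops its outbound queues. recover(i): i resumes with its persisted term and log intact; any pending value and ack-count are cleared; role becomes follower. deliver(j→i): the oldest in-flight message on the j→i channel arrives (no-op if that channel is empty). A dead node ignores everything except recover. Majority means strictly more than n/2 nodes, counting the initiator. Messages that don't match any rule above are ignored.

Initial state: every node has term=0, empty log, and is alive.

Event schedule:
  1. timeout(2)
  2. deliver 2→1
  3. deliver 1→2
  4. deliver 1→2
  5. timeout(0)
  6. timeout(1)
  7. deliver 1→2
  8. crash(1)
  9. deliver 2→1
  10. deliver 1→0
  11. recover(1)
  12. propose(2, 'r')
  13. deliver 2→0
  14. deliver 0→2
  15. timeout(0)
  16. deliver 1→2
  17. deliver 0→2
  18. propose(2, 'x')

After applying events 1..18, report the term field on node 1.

[1] timeout(2) → N2(cand t1 [-])
[2] deliver 2→1 → N1(foll t1 [-])
[3] deliver 1→2 → N2(lead t1 [-])
[4] deliver 1→2 → ∅
[5] timeout(0) → N0(cand t1 [-])
[6] timeout(1) → N1(cand t2 [-])
[7] deliver 1→2 → N2(foll t2 [-])
[8] crash(1) → N1(✗cand t2 [-])
[9] deliver 2→1 → ∅
[10] deliver 1→0 → ∅
[11] recover(1) → N1(foll t2 [-])
[12] propose(2,'r') → ∅
[13] deliver 2→0 → ∅
[14] deliver 0→2 → ∅
[15] timeout(0) → N0(cand t2 [-])
[16] deliver 1→2 → ∅
[17] deliver 0→2 → ∅
[18] propose(2,'x') → ∅

2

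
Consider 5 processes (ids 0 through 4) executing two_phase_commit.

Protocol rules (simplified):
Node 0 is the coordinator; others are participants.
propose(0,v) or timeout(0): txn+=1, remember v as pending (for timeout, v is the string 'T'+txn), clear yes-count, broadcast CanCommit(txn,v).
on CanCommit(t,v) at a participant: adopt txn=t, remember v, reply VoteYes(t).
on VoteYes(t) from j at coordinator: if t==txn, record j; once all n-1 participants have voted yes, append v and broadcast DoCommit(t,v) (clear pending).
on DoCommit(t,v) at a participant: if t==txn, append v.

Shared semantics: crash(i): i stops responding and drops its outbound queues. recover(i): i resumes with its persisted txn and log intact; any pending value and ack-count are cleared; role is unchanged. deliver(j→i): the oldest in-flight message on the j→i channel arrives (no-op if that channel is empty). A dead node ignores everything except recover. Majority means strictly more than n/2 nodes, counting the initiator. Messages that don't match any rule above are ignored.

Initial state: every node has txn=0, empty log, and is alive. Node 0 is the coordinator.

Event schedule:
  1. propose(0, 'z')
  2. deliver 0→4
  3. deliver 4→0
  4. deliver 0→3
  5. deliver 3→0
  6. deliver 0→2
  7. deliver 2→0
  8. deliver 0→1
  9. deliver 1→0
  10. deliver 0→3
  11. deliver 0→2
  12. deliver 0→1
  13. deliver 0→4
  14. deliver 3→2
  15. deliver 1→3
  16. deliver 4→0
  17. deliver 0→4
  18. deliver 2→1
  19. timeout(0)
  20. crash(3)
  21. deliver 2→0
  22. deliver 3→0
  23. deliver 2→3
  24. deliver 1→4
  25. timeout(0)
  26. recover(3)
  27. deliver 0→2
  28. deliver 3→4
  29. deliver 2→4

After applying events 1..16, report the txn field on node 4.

1

after 1 — propose(0,'z'): n0:coor/t1/[-]
after 2 — deliver 0→4: n4:part/t1/[-]
after 3 — deliver 4→0: ·
after 4 — deliver 0→3: n3:part/t1/[-]
after 5 — deliver 3→0: ·
after 6 — deliver 0→2: n2:part/t1/[-]
after 7 — deliver 2→0: ·
after 8 — deliver 0→1: n1:part/t1/[-]
after 9 — deliver 1→0: n0:coor/t1/[z]
after 10 — deliver 0→3: n3:part/t1/[z]
after 11 — deliver 0→2: n2:part/t1/[z]
after 12 — deliver 0→1: n1:part/t1/[z]
after 13 — deliver 0→4: n4:part/t1/[z]
after 14 — deliver 3→2: ·
after 15 — deliver 1→3: ·
after 16 — deliver 4→0: ·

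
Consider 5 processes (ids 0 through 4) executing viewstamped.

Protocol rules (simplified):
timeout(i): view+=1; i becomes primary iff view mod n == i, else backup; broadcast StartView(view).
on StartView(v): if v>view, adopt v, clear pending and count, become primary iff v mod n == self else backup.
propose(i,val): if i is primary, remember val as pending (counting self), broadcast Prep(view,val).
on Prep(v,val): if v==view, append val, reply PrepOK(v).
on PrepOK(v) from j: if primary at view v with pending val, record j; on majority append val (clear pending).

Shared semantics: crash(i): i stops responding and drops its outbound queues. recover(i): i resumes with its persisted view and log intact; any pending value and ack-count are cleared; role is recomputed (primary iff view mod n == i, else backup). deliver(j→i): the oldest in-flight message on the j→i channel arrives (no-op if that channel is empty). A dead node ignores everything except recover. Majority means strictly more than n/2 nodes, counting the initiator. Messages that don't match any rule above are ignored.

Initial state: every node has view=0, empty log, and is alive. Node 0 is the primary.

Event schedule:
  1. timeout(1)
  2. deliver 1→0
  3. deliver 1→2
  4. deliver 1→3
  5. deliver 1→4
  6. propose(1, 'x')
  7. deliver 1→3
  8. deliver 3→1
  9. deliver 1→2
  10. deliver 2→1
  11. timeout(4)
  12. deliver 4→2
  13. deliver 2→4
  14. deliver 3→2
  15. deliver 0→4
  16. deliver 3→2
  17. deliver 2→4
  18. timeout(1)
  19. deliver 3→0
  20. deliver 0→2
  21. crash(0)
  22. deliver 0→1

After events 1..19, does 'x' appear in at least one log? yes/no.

step 1 timeout(1): 1={prim,v=1,log=-}
step 2 deliver 1→0: 0={back,v=1,log=-}
step 3 deliver 1→2: 2={back,v=1,log=-}
step 4 deliver 1→3: 3={back,v=1,log=-}
step 5 deliver 1→4: 4={back,v=1,log=-}
step 6 propose(1,'x'): —
step 7 deliver 1→3: 3={back,v=1,log=x}
step 8 deliver 3→1: —
step 9 deliver 1→2: 2={back,v=1,log=x}
step 10 deliver 2→1: 1={prim,v=1,log=x}
step 11 timeout(4): 4={back,v=2,log=-}
step 12 deliver 4→2: 2={prim,v=2,log=x}
step 13 deliver 2→4: —
step 14 deliver 3→2: —
step 15 deliver 0→4: —
step 16 deliver 3→2: —
step 17 deliver 2→4: —
step 18 timeout(1): 1={back,v=2,log=x}
step 19 deliver 3→0: —

yes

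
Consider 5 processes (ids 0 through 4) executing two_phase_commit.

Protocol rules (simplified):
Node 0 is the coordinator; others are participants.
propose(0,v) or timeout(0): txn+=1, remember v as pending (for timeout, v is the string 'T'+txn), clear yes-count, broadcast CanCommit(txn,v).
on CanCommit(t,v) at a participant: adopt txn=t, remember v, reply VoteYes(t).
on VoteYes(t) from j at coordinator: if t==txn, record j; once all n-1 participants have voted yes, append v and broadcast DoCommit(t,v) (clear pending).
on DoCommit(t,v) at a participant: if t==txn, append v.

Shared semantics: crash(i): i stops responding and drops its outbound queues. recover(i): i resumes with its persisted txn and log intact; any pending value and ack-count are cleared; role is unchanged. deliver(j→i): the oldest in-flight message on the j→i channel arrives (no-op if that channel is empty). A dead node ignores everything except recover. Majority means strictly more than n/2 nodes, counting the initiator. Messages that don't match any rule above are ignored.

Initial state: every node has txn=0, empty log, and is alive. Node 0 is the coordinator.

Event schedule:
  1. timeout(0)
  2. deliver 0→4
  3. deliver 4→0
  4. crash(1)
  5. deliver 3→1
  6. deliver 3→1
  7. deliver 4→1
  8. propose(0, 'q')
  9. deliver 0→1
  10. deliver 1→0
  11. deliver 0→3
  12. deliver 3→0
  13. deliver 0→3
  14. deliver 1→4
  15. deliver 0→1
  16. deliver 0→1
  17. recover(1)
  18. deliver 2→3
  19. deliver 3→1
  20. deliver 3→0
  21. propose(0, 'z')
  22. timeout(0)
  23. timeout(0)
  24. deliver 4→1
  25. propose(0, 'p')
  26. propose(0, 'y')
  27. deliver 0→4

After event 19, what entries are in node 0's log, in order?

empty

[1] timeout(0) → N0(coor t1 [-])
[2] deliver 0→4 → N4(part t1 [-])
[3] deliver 4→0 → ∅
[4] crash(1) → N1(✗part t0 [-])
[5] deliver 3→1 → ∅
[6] deliver 3→1 → ∅
[7] deliver 4→1 → ∅
[8] propose(0,'q') → N0(coor t2 [-])
[9] deliver 0→1 → ∅
[10] deliver 1→0 → ∅
[11] deliver 0→3 → N3(part t1 [-])
[12] deliver 3→0 → ∅
[13] deliver 0→3 → N3(part t2 [-])
[14] deliver 1→4 → ∅
[15] deliver 0→1 → ∅
[16] deliver 0→1 → ∅
[17] recover(1) → N1(part t0 [-])
[18] deliver 2→3 → ∅
[19] deliver 3→1 → ∅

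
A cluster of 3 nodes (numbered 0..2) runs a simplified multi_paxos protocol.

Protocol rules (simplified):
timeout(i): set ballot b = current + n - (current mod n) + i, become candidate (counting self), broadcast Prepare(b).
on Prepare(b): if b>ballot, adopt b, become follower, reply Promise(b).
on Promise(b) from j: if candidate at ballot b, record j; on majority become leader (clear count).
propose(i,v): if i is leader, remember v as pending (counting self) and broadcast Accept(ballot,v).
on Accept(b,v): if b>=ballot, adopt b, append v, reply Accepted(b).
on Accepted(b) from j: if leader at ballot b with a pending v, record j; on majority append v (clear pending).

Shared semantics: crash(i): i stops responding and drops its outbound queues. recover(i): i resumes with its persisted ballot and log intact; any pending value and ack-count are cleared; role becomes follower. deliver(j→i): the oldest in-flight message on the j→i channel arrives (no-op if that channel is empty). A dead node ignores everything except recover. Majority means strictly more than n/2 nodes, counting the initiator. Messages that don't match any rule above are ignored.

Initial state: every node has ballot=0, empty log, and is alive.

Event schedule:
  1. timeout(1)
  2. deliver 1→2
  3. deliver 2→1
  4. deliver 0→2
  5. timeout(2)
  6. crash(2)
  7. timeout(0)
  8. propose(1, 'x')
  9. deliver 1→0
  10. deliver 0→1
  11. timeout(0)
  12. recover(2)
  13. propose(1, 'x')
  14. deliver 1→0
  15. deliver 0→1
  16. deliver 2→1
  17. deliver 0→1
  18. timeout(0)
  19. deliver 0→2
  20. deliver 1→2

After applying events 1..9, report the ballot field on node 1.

[1] timeout(1) → N1(cand b4 [-])
[2] deliver 1→2 → N2(foll b4 [-])
[3] deliver 2→1 → N1(lead b4 [-])
[4] deliver 0→2 → ∅
[5] timeout(2) → N2(cand b8 [-])
[6] crash(2) → N2(✗cand b8 [-])
[7] timeout(0) → N0(cand b3 [-])
[8] propose(1,'x') → ∅
[9] deliver 1→0 → N0(foll b4 [-])

4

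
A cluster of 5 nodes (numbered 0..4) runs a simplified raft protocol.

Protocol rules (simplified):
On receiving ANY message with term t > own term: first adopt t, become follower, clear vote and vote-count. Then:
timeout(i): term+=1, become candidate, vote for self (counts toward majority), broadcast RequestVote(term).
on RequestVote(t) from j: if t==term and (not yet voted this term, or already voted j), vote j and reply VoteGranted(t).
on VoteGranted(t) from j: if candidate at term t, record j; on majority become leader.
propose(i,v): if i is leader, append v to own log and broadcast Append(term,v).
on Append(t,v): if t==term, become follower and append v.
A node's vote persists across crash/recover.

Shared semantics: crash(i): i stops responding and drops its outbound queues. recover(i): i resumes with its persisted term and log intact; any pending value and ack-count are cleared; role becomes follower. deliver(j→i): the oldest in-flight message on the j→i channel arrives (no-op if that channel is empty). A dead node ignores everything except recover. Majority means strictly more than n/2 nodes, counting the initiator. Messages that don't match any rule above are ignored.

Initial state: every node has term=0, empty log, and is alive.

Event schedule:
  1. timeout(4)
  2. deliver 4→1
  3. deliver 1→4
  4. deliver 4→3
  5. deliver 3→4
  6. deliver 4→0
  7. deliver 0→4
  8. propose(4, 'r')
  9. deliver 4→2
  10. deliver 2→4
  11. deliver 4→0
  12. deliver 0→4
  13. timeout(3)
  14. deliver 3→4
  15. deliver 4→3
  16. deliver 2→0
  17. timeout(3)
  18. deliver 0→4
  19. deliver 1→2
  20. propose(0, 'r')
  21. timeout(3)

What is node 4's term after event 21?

2

after 1 — timeout(4): n4:cand/t1/[-]
after 2 — deliver 4→1: n1:foll/t1/[-]
after 3 — deliver 1→4: ·
after 4 — deliver 4→3: n3:foll/t1/[-]
after 5 — deliver 3→4: n4:lead/t1/[-]
after 6 — deliver 4→0: n0:foll/t1/[-]
after 7 — deliver 0→4: ·
after 8 — propose(4,'r'): n4:lead/t1/[r]
after 9 — deliver 4→2: n2:foll/t1/[-]
after 10 — deliver 2→4: ·
after 11 — deliver 4→0: n0:foll/t1/[r]
after 12 — deliver 0→4: ·
after 13 — timeout(3): n3:cand/t2/[-]
after 14 — deliver 3→4: n4:foll/t2/[r]
after 15 — deliver 4→3: ·
after 16 — deliver 2→0: ·
after 17 — timeout(3): n3:cand/t3/[-]
after 18 — deliver 0→4: ·
after 19 — deliver 1→2: ·
after 20 — propose(0,'r'): ·
after 21 — timeout(3): n3:cand/t4/[-]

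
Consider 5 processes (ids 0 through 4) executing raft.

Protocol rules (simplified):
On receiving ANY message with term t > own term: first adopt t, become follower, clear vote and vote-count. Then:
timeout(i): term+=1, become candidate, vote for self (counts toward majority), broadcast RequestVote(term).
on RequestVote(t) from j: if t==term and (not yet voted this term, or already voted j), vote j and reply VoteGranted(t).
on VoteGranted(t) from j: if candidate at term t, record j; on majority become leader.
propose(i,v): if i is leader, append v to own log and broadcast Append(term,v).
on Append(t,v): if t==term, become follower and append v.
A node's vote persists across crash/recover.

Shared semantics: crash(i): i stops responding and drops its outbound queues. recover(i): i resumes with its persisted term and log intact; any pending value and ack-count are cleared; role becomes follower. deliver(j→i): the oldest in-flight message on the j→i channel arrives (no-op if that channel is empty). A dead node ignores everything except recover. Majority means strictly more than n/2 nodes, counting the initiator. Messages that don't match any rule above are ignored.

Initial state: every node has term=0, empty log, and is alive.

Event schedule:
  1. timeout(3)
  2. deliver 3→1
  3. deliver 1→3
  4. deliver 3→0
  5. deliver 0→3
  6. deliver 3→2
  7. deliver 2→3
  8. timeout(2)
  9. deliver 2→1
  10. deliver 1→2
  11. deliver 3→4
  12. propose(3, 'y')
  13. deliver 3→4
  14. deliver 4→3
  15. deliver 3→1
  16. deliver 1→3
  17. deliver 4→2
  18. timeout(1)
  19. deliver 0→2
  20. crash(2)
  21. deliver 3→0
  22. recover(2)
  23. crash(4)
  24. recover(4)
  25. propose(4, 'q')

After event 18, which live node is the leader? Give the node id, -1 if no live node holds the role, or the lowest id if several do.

3

e1 timeout(3): 3[cand,t=1,-]
e2 deliver 3→1: 1[foll,t=1,-]
e3 deliver 1→3: ·
e4 deliver 3→0: 0[foll,t=1,-]
e5 deliver 0→3: 3[lead,t=1,-]
e6 deliver 3→2: 2[foll,t=1,-]
e7 deliver 2→3: ·
e8 timeout(2): 2[cand,t=2,-]
e9 deliver 2→1: 1[foll,t=2,-]
e10 deliver 1→2: ·
e11 deliver 3→4: 4[foll,t=1,-]
e12 propose(3,'y'): 3[lead,t=1,y]
e13 deliver 3→4: 4[foll,t=1,y]
e14 deliver 4→3: ·
e15 deliver 3→1: ·
e16 deliver 1→3: ·
e17 deliver 4→2: ·
e18 timeout(1): 1[cand,t=3,-]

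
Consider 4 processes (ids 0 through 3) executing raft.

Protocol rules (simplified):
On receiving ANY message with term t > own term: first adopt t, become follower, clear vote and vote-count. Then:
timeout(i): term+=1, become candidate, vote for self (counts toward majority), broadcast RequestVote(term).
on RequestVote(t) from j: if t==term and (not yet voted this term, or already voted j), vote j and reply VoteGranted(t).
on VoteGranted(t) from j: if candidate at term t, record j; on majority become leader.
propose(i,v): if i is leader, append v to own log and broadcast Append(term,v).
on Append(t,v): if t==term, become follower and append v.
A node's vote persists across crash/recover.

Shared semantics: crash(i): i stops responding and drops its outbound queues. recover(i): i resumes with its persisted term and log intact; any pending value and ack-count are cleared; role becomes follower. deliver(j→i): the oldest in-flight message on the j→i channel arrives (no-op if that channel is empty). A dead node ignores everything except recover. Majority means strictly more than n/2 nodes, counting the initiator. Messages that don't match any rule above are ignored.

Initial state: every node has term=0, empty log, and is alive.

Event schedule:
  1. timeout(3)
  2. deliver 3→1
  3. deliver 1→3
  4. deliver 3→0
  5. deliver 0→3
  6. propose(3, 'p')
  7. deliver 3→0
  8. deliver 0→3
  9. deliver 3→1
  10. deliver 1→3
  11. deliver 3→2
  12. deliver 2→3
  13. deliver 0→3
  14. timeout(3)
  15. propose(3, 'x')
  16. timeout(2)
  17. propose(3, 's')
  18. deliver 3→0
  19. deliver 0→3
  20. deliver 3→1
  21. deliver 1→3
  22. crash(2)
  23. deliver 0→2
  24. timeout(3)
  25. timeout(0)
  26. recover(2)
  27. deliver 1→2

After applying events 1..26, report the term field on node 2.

2

e1 timeout(3): 3[cand,t=1,-]
e2 deliver 3→1: 1[foll,t=1,-]
e3 deliver 1→3: ·
e4 deliver 3→0: 0[foll,t=1,-]
e5 deliver 0→3: 3[lead,t=1,-]
e6 propose(3,'p'): 3[lead,t=1,p]
e7 deliver 3→0: 0[foll,t=1,p]
e8 deliver 0→3: ·
e9 deliver 3→1: 1[foll,t=1,p]
e10 deliver 1→3: ·
e11 deliver 3→2: 2[foll,t=1,-]
e12 deliver 2→3: ·
e13 deliver 0→3: ·
e14 timeout(3): 3[cand,t=2,p]
e15 propose(3,'x'): ·
e16 timeout(2): 2[cand,t=2,-]
e17 propose(3,'s'): ·
e18 deliver 3→0: 0[foll,t=2,p]
e19 deliver 0→3: ·
e20 deliver 3→1: 1[foll,t=2,p]
e21 deliver 1→3: 3[lead,t=2,p]
e22 crash(2): 2[✗cand,t=2,-]
e23 deliver 0→2: ·
e24 timeout(3): 3[cand,t=3,p]
e25 timeout(0): 0[cand,t=3,p]
e26 recover(2): 2[foll,t=2,-]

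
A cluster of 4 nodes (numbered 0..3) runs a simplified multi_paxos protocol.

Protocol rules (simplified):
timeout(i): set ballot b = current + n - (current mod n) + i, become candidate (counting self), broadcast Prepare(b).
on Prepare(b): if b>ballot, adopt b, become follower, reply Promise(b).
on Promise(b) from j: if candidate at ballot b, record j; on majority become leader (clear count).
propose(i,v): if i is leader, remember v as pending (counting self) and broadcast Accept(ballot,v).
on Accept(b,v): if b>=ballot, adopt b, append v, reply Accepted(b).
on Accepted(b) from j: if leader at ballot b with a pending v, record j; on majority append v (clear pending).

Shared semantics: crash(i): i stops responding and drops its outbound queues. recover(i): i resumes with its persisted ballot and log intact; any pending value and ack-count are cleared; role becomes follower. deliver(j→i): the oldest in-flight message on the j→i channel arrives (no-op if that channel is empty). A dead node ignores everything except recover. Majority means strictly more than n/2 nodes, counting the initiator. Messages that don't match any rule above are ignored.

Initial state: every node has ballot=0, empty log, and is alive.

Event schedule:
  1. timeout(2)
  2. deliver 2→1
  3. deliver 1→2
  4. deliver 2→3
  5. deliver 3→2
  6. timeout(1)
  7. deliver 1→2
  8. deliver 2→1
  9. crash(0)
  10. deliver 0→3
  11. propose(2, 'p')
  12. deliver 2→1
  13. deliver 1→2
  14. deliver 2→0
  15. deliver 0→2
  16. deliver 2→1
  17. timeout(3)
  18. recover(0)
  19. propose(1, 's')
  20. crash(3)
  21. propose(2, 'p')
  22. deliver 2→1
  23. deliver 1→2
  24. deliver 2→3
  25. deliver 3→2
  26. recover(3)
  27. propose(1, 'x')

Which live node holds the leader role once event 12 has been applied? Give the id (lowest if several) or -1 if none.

-1

after 1 — timeout(2): n2:cand/b6/[-]
after 2 — deliver 2→1: n1:foll/b6/[-]
after 3 — deliver 1→2: ·
after 4 — deliver 2→3: n3:foll/b6/[-]
after 5 — deliver 3→2: n2:lead/b6/[-]
after 6 — timeout(1): n1:cand/b9/[-]
after 7 — deliver 1→2: n2:foll/b9/[-]
after 8 — deliver 2→1: ·
after 9 — crash(0): n0:✗foll/b0/[-]
after 10 — deliver 0→3: ·
after 11 — propose(2,'p'): ·
after 12 — deliver 2→1: ·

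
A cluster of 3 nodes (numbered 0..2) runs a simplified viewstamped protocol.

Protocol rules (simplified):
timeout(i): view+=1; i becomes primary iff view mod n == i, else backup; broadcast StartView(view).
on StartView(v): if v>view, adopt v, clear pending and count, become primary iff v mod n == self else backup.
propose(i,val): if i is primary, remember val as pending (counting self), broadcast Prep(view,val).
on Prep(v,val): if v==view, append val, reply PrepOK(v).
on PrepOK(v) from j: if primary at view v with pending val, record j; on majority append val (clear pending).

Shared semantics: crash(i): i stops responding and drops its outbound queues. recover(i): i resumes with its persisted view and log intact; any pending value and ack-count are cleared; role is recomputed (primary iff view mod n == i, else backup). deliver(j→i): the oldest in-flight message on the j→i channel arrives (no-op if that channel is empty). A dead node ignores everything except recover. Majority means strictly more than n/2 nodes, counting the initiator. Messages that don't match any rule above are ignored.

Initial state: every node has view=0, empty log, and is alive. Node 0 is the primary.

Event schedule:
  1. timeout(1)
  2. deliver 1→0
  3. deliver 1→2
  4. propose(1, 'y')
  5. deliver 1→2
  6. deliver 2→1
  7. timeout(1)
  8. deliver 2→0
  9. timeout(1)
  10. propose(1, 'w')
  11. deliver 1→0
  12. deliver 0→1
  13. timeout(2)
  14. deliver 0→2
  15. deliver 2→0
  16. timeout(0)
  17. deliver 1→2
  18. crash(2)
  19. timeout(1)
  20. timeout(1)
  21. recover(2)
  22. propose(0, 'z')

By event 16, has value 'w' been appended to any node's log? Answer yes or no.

1. timeout(1):  <1:prim v1 ->
2. deliver 1→0:  <0:back v1 ->
3. deliver 1→2:  <2:back v1 ->
4. propose(1,'y'):  nop
5. deliver 1→2:  <2:back v1 y>
6. deliver 2→1:  <1:prim v1 y>
7. timeout(1):  <1:back v2 y>
8. deliver 2→0:  nop
9. timeout(1):  <1:back v3 y>
10. propose(1,'w'):  nop
11. deliver 1→0:  <0:back v1 y>
12. deliver 0→1:  nop
13. timeout(2):  <2:prim v2 y>
14. deliver 0→2:  nop
15. deliver 2→0:  <0:back v2 y>
16. timeout(0):  <0:prim v3 y>

no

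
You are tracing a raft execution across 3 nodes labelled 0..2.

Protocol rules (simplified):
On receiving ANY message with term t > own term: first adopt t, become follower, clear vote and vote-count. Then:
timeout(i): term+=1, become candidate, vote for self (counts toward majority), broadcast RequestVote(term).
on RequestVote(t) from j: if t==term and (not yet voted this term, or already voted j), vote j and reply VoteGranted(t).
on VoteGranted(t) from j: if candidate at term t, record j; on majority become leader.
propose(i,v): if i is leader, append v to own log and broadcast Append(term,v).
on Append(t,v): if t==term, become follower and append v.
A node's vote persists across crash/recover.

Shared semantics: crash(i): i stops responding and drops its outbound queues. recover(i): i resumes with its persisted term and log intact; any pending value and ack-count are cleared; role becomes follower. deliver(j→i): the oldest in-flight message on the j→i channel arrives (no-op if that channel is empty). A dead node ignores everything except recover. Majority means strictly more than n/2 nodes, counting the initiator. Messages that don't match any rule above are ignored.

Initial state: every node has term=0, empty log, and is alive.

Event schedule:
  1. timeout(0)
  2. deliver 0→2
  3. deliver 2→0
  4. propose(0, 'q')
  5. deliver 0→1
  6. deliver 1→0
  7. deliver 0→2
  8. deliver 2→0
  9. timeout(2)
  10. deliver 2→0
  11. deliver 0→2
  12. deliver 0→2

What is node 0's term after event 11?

2

1. timeout(0):  <0:cand t1 ->
2. deliver 0→2:  <2:foll t1 ->
3. deliver 2→0:  <0:lead t1 ->
4. propose(0,'q'):  <0:lead t1 q>
5. deliver 0→1:  <1:foll t1 ->
6. deliver 1→0:  nop
7. deliver 0→2:  <2:foll t1 q>
8. deliver 2→0:  nop
9. timeout(2):  <2:cand t2 q>
10. deliver 2→0:  <0:foll t2 q>
11. deliver 0→2:  <2:lead t2 q>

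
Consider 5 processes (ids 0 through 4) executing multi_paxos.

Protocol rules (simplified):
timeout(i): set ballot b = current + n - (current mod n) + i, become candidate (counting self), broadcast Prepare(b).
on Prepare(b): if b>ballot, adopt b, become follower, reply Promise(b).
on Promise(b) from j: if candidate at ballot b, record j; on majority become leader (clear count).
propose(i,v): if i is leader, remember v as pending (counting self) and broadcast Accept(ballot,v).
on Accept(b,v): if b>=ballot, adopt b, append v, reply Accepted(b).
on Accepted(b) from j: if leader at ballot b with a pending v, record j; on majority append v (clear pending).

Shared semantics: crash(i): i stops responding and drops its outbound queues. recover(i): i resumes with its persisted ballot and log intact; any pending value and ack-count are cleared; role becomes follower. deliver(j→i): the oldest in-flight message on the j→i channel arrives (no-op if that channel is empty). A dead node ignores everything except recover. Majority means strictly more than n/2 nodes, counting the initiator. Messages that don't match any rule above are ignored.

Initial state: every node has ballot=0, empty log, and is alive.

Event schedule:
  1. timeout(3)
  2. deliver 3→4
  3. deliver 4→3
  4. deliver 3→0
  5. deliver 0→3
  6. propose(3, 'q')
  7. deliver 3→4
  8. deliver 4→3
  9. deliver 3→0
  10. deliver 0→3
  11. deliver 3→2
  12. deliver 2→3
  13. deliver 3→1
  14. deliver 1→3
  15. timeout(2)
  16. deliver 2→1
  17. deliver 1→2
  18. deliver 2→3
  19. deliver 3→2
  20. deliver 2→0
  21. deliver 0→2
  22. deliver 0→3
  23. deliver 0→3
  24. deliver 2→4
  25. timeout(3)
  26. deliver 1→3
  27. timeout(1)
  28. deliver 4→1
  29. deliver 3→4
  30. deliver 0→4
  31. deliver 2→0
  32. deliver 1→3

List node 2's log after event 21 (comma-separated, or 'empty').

1. timeout(3):  <3:cand b8 ->
2. deliver 3→4:  <4:foll b8 ->
3. deliver 4→3:  nop
4. deliver 3→0:  <0:foll b8 ->
5. deliver 0→3:  <3:lead b8 ->
6. propose(3,'q'):  nop
7. deliver 3→4:  <4:foll b8 q>
8. deliver 4→3:  nop
9. deliver 3→0:  <0:foll b8 q>
10. deliver 0→3:  <3:lead b8 q>
11. deliver 3→2:  <2:foll b8 ->
12. deliver 2→3:  nop
13. deliver 3→1:  <1:foll b8 ->
14. deliver 1→3:  nop
15. timeout(2):  <2:cand b12 ->
16. deliver 2→1:  <1:foll b12 ->
17. deliver 1→2:  nop
18. deliver 2→3:  <3:foll b12 q>
19. deliver 3→2:  nop
20. deliver 2→0:  <0:foll b12 q>
21. deliver 0→2:  <2:lead b12 ->

empty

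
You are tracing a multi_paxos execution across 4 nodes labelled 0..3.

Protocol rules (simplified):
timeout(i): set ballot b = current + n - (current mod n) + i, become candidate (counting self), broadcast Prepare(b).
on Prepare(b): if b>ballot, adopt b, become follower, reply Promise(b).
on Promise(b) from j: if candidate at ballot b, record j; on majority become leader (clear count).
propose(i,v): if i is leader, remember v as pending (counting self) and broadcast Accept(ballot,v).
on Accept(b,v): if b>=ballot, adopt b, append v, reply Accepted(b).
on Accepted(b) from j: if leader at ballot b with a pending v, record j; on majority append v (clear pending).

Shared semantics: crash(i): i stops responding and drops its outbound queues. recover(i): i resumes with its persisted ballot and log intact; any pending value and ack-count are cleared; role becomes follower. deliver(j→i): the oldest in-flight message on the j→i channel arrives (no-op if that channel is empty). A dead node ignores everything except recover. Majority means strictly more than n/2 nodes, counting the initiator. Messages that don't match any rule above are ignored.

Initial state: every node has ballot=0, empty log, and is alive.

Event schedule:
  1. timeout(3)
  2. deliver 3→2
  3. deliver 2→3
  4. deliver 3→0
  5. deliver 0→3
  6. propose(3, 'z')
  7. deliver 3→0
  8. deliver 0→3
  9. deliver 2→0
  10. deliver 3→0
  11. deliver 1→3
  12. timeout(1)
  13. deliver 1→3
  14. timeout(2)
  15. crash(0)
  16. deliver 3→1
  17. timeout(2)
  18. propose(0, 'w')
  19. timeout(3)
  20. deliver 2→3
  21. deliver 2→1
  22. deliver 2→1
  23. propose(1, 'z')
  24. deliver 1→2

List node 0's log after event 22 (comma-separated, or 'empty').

z

after 1 — timeout(3): n3:cand/b7/[-]
after 2 — deliver 3→2: n2:foll/b7/[-]
after 3 — deliver 2→3: ·
after 4 — deliver 3→0: n0:foll/b7/[-]
after 5 — deliver 0→3: n3:lead/b7/[-]
after 6 — propose(3,'z'): ·
after 7 — deliver 3→0: n0:foll/b7/[z]
after 8 — deliver 0→3: ·
after 9 — deliver 2→0: ·
after 10 — deliver 3→0: ·
after 11 — deliver 1→3: ·
after 12 — timeout(1): n1:cand/b5/[-]
after 13 — deliver 1→3: ·
after 14 — timeout(2): n2:cand/b10/[-]
after 15 — crash(0): n0:✗foll/b7/[z]
after 16 — deliver 3→1: n1:foll/b7/[-]
after 17 — timeout(2): n2:cand/b14/[-]
after 18 — propose(0,'w'): ·
after 19 — timeout(3): n3:cand/b11/[-]
after 20 — deliver 2→3: ·
after 21 — deliver 2→1: n1:foll/b10/[-]
after 22 — deliver 2→1: n1:foll/b14/[-]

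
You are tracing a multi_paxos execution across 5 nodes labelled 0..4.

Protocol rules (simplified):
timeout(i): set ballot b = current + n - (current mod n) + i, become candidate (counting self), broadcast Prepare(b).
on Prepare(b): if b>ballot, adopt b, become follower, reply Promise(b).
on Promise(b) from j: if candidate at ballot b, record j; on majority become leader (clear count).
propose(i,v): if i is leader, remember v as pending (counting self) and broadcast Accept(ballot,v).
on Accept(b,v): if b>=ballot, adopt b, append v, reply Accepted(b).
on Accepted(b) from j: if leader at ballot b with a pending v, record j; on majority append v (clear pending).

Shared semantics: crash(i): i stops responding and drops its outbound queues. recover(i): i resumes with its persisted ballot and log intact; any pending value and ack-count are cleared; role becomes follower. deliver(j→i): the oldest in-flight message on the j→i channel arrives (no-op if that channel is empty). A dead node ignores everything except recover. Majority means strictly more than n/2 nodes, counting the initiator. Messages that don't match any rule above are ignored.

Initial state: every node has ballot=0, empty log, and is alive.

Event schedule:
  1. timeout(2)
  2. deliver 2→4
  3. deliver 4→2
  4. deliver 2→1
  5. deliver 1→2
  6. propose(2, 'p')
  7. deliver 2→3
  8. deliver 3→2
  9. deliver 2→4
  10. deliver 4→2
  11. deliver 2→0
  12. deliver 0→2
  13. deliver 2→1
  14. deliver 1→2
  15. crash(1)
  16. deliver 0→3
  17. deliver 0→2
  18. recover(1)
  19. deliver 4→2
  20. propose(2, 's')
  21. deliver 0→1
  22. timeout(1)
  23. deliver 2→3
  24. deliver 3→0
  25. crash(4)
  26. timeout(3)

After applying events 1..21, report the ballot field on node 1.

7

1. timeout(2):  <2:cand b7 ->
2. deliver 2→4:  <4:foll b7 ->
3. deliver 4→2:  nop
4. deliver 2→1:  <1:foll b7 ->
5. deliver 1→2:  <2:lead b7 ->
6. propose(2,'p'):  nop
7. deliver 2→3:  <3:foll b7 ->
8. deliver 3→2:  nop
9. deliver 2→4:  <4:foll b7 p>
10. deliver 4→2:  nop
11. deliver 2→0:  <0:foll b7 ->
12. deliver 0→2:  nop
13. deliver 2→1:  <1:foll b7 p>
14. deliver 1→2:  <2:lead b7 p>
15. crash(1):  <1:✗foll b7 p>
16. deliver 0→3:  nop
17. deliver 0→2:  nop
18. recover(1):  <1:foll b7 p>
19. deliver 4→2:  nop
20. propose(2,'s'):  nop
21. deliver 0→1:  nop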